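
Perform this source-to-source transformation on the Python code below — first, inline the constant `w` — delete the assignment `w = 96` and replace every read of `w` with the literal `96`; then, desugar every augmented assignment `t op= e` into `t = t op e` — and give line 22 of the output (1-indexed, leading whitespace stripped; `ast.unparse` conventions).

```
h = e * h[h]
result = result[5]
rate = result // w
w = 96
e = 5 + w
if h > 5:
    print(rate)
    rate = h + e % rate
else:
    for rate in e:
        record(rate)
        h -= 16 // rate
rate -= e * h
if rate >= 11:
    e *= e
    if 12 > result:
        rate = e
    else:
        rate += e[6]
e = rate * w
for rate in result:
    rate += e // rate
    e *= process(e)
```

e = e * process(e)

Transformed code:
h = e * h[h]
result = result[5]
rate = result // 96
e = 5 + 96
if h > 5:
    print(rate)
    rate = h + e % rate
else:
    for rate in e:
        record(rate)
        h = h - 16 // rate
rate = rate - e * h
if rate >= 11:
    e = e * e
    if 12 > result:
        rate = e
    else:
        rate = rate + e[6]
e = rate * 96
for rate in result:
    rate = rate + e // rate
    e = e * process(e)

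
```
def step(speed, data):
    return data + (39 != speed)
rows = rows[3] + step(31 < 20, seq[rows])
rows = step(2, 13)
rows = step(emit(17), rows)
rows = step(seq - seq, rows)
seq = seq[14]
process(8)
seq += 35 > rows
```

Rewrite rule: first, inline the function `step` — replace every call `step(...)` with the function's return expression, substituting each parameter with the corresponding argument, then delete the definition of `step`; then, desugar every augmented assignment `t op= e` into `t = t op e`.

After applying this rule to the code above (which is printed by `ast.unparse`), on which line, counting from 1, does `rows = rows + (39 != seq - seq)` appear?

4

Transformed code:
rows = rows[3] + (seq[rows] + (39 != (31 < 20)))
rows = 13 + (39 != 2)
rows = rows + (39 != emit(17))
rows = rows + (39 != seq - seq)
seq = seq[14]
process(8)
seq = seq + (35 > rows)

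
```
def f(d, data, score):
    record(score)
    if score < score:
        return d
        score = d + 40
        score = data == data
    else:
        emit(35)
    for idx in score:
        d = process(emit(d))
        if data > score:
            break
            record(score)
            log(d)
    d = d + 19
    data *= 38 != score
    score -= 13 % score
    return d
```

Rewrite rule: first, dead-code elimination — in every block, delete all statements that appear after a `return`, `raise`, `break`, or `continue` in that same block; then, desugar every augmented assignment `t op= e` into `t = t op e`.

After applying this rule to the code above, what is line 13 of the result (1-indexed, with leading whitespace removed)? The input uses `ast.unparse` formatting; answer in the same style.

score = score - 13 % score

Transformed code:
def f(d, data, score):
    record(score)
    if score < score:
        return d
    else:
        emit(35)
    for idx in score:
        d = process(emit(d))
        if data > score:
            break
    d = d + 19
    data = data * (38 != score)
    score = score - 13 % score
    return d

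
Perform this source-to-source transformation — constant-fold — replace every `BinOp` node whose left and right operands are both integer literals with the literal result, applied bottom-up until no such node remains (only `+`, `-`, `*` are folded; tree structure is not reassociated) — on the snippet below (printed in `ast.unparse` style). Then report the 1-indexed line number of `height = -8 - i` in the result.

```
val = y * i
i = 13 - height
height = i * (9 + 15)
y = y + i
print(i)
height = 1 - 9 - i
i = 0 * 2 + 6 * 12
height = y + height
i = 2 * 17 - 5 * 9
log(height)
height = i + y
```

Transformed code:
val = y * i
i = 13 - height
height = i * 24
y = y + i
print(i)
height = -8 - i
i = 72
height = y + height
i = -11
log(height)
height = i + y

6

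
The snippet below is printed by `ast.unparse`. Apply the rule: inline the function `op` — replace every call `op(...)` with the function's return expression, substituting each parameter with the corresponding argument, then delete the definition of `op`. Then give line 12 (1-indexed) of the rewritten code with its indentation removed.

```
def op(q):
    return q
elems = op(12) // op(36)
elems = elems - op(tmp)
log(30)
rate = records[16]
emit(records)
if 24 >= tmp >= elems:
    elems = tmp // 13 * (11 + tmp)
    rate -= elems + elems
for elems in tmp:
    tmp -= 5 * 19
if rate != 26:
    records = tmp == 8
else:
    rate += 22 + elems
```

Transformed code:
elems = 12 // 36
elems = elems - tmp
log(30)
rate = records[16]
emit(records)
if 24 >= tmp >= elems:
    elems = tmp // 13 * (11 + tmp)
    rate -= elems + elems
for elems in tmp:
    tmp -= 5 * 19
if rate != 26:
    records = tmp == 8
else:
    rate += 22 + elems

records = tmp == 8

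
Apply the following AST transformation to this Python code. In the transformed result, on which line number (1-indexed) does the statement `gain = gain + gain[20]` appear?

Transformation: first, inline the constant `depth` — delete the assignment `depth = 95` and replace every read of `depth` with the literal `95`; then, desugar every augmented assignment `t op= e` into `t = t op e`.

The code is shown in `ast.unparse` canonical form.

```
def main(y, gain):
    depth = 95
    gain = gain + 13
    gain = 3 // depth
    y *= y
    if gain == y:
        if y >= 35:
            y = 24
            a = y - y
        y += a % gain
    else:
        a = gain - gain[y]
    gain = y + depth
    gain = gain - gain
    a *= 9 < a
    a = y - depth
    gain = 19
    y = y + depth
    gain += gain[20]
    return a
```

Transformed code:
def main(y, gain):
    gain = gain + 13
    gain = 3 // 95
    y = y * y
    if gain == y:
        if y >= 35:
            y = 24
            a = y - y
        y = y + a % gain
    else:
        a = gain - gain[y]
    gain = y + 95
    gain = gain - gain
    a = a * (9 < a)
    a = y - 95
    gain = 19
    y = y + 95
    gain = gain + gain[20]
    return a

18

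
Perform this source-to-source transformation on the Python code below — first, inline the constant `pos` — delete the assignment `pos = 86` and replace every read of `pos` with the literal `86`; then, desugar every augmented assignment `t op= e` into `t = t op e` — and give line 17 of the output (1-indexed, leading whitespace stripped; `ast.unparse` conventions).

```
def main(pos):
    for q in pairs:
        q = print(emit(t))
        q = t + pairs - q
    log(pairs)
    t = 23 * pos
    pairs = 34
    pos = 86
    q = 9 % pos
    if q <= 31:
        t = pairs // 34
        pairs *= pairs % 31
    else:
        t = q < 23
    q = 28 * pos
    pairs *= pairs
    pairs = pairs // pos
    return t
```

Transformed code:
def main(pos):
    for q in pairs:
        q = print(emit(t))
        q = t + pairs - q
    log(pairs)
    t = 23 * 86
    pairs = 34
    q = 9 % 86
    if q <= 31:
        t = pairs // 34
        pairs = pairs * (pairs % 31)
    else:
        t = q < 23
    q = 28 * 86
    pairs = pairs * pairs
    pairs = pairs // 86
    return t

return t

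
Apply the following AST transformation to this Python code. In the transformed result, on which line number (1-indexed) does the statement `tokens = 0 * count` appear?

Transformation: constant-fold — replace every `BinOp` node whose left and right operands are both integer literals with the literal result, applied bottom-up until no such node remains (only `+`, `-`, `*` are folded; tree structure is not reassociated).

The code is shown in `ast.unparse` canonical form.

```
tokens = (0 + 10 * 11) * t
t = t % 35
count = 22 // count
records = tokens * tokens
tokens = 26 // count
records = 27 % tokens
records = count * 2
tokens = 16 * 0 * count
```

8

Transformed code:
tokens = 110 * t
t = t % 35
count = 22 // count
records = tokens * tokens
tokens = 26 // count
records = 27 % tokens
records = count * 2
tokens = 0 * count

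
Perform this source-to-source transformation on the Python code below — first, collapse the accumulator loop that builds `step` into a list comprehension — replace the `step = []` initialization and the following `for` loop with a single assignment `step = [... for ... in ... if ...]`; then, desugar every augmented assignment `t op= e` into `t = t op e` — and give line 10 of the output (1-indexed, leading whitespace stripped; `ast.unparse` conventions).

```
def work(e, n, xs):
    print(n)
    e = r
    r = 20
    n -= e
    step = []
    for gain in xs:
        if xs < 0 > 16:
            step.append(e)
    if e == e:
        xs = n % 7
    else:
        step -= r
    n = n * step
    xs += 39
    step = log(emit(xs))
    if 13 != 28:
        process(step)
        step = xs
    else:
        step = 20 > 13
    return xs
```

step = step - r

Transformed code:
def work(e, n, xs):
    print(n)
    e = r
    r = 20
    n = n - e
    step = [e for gain in xs if xs < 0 > 16]
    if e == e:
        xs = n % 7
    else:
        step = step - r
    n = n * step
    xs = xs + 39
    step = log(emit(xs))
    if 13 != 28:
        process(step)
        step = xs
    else:
        step = 20 > 13
    return xs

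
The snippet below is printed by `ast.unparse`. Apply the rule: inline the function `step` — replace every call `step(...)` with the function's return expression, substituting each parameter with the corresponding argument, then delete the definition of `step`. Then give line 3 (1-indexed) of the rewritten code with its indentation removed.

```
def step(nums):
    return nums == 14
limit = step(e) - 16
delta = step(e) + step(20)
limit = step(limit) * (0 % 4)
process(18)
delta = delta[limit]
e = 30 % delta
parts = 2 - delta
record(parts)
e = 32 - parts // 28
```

Transformed code:
limit = (e == 14) - 16
delta = (e == 14) + (20 == 14)
limit = (limit == 14) * (0 % 4)
process(18)
delta = delta[limit]
e = 30 % delta
parts = 2 - delta
record(parts)
e = 32 - parts // 28

limit = (limit == 14) * (0 % 4)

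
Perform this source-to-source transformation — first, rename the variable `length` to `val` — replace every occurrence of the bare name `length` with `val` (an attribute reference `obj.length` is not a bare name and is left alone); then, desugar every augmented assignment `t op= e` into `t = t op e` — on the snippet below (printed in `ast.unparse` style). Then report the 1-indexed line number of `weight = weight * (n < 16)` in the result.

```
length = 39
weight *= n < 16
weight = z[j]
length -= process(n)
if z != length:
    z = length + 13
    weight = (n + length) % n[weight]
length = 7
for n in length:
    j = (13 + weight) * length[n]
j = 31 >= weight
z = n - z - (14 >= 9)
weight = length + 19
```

2

Transformed code:
val = 39
weight = weight * (n < 16)
weight = z[j]
val = val - process(n)
if z != val:
    z = val + 13
    weight = (n + val) % n[weight]
val = 7
for n in val:
    j = (13 + weight) * val[n]
j = 31 >= weight
z = n - z - (14 >= 9)
weight = val + 19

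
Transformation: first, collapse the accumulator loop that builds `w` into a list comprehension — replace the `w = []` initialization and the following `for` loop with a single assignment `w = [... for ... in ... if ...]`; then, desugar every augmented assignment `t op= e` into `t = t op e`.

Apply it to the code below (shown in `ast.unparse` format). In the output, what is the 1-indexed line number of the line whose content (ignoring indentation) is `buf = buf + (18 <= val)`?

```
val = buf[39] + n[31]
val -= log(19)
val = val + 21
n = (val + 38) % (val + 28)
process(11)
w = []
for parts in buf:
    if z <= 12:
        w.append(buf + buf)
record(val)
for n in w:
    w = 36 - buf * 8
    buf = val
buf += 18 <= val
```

11

Transformed code:
val = buf[39] + n[31]
val = val - log(19)
val = val + 21
n = (val + 38) % (val + 28)
process(11)
w = [buf + buf for parts in buf if z <= 12]
record(val)
for n in w:
    w = 36 - buf * 8
    buf = val
buf = buf + (18 <= val)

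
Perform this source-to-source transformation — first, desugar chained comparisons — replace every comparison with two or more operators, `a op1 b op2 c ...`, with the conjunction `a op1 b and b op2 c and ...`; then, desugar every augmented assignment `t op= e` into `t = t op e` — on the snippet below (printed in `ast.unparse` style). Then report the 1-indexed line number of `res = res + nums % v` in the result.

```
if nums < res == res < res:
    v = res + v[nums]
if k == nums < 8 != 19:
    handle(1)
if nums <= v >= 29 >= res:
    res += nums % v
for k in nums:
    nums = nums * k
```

6

Transformed code:
if nums < res and res == res and (res < res):
    v = res + v[nums]
if k == nums and nums < 8 and (8 != 19):
    handle(1)
if nums <= v and v >= 29 and (29 >= res):
    res = res + nums % v
for k in nums:
    nums = nums * k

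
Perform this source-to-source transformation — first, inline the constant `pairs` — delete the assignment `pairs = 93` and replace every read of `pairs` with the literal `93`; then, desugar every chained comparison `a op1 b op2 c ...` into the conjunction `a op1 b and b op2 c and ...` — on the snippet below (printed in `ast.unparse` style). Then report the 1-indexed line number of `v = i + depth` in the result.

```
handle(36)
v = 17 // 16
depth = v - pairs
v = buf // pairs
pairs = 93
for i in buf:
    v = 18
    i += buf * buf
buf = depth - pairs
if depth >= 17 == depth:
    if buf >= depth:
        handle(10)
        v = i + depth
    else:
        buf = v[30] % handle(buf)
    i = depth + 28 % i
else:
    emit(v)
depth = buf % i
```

Transformed code:
handle(36)
v = 17 // 16
depth = v - 93
v = buf // 93
for i in buf:
    v = 18
    i += buf * buf
buf = depth - 93
if depth >= 17 and 17 == depth:
    if buf >= depth:
        handle(10)
        v = i + depth
    else:
        buf = v[30] % handle(buf)
    i = depth + 28 % i
else:
    emit(v)
depth = buf % i

12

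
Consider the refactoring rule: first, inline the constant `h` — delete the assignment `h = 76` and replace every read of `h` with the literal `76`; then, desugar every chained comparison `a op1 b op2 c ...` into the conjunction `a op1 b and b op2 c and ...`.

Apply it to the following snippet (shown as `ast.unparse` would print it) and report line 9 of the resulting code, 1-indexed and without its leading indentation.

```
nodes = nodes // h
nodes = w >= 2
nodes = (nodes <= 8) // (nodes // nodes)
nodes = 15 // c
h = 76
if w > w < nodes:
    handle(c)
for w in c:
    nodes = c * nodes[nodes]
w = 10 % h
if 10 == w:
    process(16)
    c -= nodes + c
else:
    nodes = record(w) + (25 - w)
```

w = 10 % 76

Transformed code:
nodes = nodes // 76
nodes = w >= 2
nodes = (nodes <= 8) // (nodes // nodes)
nodes = 15 // c
if w > w and w < nodes:
    handle(c)
for w in c:
    nodes = c * nodes[nodes]
w = 10 % 76
if 10 == w:
    process(16)
    c -= nodes + c
else:
    nodes = record(w) + (25 - w)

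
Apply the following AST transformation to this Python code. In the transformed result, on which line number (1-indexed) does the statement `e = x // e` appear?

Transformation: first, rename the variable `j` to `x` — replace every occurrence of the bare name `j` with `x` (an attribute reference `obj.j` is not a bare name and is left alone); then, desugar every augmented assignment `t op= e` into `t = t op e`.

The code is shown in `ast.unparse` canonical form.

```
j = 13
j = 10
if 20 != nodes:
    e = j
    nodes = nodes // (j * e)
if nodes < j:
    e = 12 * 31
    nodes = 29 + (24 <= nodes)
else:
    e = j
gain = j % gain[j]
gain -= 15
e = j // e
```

Transformed code:
x = 13
x = 10
if 20 != nodes:
    e = x
    nodes = nodes // (x * e)
if nodes < x:
    e = 12 * 31
    nodes = 29 + (24 <= nodes)
else:
    e = x
gain = x % gain[x]
gain = gain - 15
e = x // e

13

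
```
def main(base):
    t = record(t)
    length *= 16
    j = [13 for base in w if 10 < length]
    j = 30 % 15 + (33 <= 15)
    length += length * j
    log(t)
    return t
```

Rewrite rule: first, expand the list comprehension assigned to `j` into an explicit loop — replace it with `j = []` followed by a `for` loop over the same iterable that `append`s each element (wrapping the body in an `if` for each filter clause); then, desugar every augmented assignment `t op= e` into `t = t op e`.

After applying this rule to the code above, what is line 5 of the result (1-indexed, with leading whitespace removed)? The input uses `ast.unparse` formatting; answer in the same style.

Transformed code:
def main(base):
    t = record(t)
    length = length * 16
    j = []
    for base in w:
        if 10 < length:
            j.append(13)
    j = 30 % 15 + (33 <= 15)
    length = length + length * j
    log(t)
    return t

for base in w:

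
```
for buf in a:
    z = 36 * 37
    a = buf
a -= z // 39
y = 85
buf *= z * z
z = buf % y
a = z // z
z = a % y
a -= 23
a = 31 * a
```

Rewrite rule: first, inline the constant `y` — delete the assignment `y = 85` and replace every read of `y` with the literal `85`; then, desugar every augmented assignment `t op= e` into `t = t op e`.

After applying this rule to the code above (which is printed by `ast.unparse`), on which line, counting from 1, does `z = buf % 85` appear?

Transformed code:
for buf in a:
    z = 36 * 37
    a = buf
a = a - z // 39
buf = buf * (z * z)
z = buf % 85
a = z // z
z = a % 85
a = a - 23
a = 31 * a

6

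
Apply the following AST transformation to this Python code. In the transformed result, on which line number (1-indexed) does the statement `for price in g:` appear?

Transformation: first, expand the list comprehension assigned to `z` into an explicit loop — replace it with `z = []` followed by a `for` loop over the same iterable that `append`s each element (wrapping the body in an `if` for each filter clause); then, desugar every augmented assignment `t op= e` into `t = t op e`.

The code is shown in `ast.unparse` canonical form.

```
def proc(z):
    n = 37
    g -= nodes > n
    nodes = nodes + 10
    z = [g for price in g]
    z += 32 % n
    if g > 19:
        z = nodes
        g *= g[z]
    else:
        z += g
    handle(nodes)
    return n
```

Transformed code:
def proc(z):
    n = 37
    g = g - (nodes > n)
    nodes = nodes + 10
    z = []
    for price in g:
        z.append(g)
    z = z + 32 % n
    if g > 19:
        z = nodes
        g = g * g[z]
    else:
        z = z + g
    handle(nodes)
    return n

6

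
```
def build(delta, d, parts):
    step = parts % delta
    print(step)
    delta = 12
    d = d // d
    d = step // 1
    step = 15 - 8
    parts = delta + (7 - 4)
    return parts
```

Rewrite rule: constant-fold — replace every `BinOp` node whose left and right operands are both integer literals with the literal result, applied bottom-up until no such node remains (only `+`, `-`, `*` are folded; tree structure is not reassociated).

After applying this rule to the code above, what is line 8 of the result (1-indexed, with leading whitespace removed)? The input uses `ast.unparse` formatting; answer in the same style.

parts = delta + 3

Transformed code:
def build(delta, d, parts):
    step = parts % delta
    print(step)
    delta = 12
    d = d // d
    d = step // 1
    step = 7
    parts = delta + 3
    return parts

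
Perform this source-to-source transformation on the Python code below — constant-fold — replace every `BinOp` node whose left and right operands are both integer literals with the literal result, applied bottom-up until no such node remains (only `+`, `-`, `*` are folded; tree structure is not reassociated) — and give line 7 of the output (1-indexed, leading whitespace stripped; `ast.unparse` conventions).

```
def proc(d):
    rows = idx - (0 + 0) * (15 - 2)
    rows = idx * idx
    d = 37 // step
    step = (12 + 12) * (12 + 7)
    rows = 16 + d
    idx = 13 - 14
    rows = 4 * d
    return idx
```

idx = -1

Transformed code:
def proc(d):
    rows = idx - 0
    rows = idx * idx
    d = 37 // step
    step = 456
    rows = 16 + d
    idx = -1
    rows = 4 * d
    return idx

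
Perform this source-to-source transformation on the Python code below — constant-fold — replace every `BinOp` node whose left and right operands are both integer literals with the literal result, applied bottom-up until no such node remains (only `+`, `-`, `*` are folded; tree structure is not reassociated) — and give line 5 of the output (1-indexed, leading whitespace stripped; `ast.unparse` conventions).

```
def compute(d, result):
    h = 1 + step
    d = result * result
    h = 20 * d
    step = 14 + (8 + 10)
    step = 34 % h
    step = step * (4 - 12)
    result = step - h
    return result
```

step = 32

Transformed code:
def compute(d, result):
    h = 1 + step
    d = result * result
    h = 20 * d
    step = 32
    step = 34 % h
    step = step * -8
    result = step - h
    return result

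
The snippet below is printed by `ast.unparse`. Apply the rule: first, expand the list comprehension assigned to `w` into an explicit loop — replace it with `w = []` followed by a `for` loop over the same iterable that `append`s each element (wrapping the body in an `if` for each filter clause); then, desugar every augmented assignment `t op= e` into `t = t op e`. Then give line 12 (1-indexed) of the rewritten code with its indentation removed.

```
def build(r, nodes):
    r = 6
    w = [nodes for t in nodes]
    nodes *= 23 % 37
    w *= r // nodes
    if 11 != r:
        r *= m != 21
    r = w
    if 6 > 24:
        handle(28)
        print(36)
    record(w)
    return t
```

Transformed code:
def build(r, nodes):
    r = 6
    w = []
    for t in nodes:
        w.append(nodes)
    nodes = nodes * (23 % 37)
    w = w * (r // nodes)
    if 11 != r:
        r = r * (m != 21)
    r = w
    if 6 > 24:
        handle(28)
        print(36)
    record(w)
    return t

handle(28)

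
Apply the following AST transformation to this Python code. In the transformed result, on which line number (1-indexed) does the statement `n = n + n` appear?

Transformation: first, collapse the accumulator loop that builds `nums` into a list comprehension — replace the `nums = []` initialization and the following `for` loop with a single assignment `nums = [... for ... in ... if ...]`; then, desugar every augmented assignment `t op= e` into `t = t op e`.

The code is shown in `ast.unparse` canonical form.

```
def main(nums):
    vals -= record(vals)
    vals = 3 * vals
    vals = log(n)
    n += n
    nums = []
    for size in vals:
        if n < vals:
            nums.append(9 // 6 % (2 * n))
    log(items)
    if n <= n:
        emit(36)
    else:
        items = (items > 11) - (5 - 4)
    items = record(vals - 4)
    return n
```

5

Transformed code:
def main(nums):
    vals = vals - record(vals)
    vals = 3 * vals
    vals = log(n)
    n = n + n
    nums = [9 // 6 % (2 * n) for size in vals if n < vals]
    log(items)
    if n <= n:
        emit(36)
    else:
        items = (items > 11) - (5 - 4)
    items = record(vals - 4)
    return n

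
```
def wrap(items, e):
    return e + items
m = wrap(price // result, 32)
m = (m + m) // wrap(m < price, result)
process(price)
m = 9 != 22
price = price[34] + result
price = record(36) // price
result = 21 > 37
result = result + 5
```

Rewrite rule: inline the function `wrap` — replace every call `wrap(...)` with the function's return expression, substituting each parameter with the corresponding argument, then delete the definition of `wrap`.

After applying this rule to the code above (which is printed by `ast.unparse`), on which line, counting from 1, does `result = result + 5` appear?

Transformed code:
m = 32 + price // result
m = (m + m) // (result + (m < price))
process(price)
m = 9 != 22
price = price[34] + result
price = record(36) // price
result = 21 > 37
result = result + 5

8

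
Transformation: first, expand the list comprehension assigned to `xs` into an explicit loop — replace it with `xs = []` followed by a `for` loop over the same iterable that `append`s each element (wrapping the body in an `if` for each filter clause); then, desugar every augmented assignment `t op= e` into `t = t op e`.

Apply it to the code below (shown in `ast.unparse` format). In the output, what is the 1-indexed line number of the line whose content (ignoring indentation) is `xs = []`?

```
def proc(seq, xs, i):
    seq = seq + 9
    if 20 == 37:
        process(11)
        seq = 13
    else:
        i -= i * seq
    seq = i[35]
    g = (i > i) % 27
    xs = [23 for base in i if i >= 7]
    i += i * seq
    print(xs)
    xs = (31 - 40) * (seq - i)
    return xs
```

10

Transformed code:
def proc(seq, xs, i):
    seq = seq + 9
    if 20 == 37:
        process(11)
        seq = 13
    else:
        i = i - i * seq
    seq = i[35]
    g = (i > i) % 27
    xs = []
    for base in i:
        if i >= 7:
            xs.append(23)
    i = i + i * seq
    print(xs)
    xs = (31 - 40) * (seq - i)
    return xs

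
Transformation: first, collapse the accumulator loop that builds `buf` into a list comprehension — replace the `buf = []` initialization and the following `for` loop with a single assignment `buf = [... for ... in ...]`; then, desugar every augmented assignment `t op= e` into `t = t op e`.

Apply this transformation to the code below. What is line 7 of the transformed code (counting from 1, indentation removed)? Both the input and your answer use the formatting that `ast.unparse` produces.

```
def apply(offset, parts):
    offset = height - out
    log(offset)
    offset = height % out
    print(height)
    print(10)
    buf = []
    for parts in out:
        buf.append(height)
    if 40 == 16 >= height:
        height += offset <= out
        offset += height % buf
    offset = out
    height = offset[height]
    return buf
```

buf = [height for parts in out]

Transformed code:
def apply(offset, parts):
    offset = height - out
    log(offset)
    offset = height % out
    print(height)
    print(10)
    buf = [height for parts in out]
    if 40 == 16 >= height:
        height = height + (offset <= out)
        offset = offset + height % buf
    offset = out
    height = offset[height]
    return buf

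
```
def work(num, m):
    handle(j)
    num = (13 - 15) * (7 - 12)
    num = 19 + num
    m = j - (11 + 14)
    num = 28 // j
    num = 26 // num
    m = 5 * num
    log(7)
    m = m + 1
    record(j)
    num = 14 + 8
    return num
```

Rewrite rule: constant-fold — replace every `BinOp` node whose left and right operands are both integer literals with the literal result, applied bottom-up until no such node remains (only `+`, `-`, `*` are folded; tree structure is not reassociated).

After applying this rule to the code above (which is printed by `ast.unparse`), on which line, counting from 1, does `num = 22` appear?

12

Transformed code:
def work(num, m):
    handle(j)
    num = 10
    num = 19 + num
    m = j - 25
    num = 28 // j
    num = 26 // num
    m = 5 * num
    log(7)
    m = m + 1
    record(j)
    num = 22
    return num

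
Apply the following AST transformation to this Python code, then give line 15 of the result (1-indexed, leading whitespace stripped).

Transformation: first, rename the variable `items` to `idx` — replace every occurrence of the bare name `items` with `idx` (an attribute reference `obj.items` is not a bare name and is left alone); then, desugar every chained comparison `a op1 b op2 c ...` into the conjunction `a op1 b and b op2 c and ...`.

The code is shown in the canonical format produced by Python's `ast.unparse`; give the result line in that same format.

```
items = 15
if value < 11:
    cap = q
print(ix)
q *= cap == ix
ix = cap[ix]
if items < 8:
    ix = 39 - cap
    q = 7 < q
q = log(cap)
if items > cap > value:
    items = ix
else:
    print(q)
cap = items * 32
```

Transformed code:
idx = 15
if value < 11:
    cap = q
print(ix)
q *= cap == ix
ix = cap[ix]
if idx < 8:
    ix = 39 - cap
    q = 7 < q
q = log(cap)
if idx > cap and cap > value:
    idx = ix
else:
    print(q)
cap = idx * 32

cap = idx * 32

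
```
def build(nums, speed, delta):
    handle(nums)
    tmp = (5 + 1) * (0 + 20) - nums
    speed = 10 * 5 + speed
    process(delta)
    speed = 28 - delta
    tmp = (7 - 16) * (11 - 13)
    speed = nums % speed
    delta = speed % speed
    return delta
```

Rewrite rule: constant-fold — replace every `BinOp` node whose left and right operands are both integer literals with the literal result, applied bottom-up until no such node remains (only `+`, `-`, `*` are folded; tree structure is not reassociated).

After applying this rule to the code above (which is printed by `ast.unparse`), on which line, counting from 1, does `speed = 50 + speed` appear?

Transformed code:
def build(nums, speed, delta):
    handle(nums)
    tmp = 120 - nums
    speed = 50 + speed
    process(delta)
    speed = 28 - delta
    tmp = 18
    speed = nums % speed
    delta = speed % speed
    return delta

4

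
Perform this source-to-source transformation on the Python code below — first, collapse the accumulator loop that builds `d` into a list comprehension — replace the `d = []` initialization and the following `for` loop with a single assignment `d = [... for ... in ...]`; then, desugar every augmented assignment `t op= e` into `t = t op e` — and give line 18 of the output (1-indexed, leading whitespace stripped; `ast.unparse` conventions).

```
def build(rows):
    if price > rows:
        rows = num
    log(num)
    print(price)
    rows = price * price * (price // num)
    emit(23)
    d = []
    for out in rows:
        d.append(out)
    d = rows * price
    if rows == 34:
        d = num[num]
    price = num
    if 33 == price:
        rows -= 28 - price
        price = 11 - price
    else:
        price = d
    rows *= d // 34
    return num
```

rows = rows * (d // 34)

Transformed code:
def build(rows):
    if price > rows:
        rows = num
    log(num)
    print(price)
    rows = price * price * (price // num)
    emit(23)
    d = [out for out in rows]
    d = rows * price
    if rows == 34:
        d = num[num]
    price = num
    if 33 == price:
        rows = rows - (28 - price)
        price = 11 - price
    else:
        price = d
    rows = rows * (d // 34)
    return num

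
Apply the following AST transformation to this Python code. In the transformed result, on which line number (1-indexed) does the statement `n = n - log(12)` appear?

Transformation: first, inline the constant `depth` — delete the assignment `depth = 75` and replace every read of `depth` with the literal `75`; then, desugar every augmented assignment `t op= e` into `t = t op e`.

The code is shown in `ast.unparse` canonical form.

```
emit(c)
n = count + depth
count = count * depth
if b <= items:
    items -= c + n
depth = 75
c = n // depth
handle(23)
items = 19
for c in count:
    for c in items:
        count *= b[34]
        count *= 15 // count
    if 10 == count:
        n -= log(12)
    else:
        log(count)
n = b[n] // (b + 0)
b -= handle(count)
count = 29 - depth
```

Transformed code:
emit(c)
n = count + 75
count = count * 75
if b <= items:
    items = items - (c + n)
c = n // 75
handle(23)
items = 19
for c in count:
    for c in items:
        count = count * b[34]
        count = count * (15 // count)
    if 10 == count:
        n = n - log(12)
    else:
        log(count)
n = b[n] // (b + 0)
b = b - handle(count)
count = 29 - 75

14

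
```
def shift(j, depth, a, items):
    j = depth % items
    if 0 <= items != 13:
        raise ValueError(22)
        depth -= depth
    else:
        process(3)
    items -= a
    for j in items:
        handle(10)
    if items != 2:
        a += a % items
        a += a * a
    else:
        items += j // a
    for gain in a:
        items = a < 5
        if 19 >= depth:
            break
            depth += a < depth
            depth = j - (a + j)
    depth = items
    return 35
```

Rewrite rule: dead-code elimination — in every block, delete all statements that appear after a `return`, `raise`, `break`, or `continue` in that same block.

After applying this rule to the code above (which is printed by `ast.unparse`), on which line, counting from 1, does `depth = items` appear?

19

Transformed code:
def shift(j, depth, a, items):
    j = depth % items
    if 0 <= items != 13:
        raise ValueError(22)
    else:
        process(3)
    items -= a
    for j in items:
        handle(10)
    if items != 2:
        a += a % items
        a += a * a
    else:
        items += j // a
    for gain in a:
        items = a < 5
        if 19 >= depth:
            break
    depth = items
    return 35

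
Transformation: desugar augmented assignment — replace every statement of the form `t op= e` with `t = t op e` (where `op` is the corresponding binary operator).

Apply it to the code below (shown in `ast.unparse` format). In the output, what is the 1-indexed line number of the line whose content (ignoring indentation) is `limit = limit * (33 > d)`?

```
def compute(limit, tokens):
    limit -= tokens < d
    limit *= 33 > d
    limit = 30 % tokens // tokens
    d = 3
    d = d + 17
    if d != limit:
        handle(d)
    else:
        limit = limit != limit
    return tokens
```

3

Transformed code:
def compute(limit, tokens):
    limit = limit - (tokens < d)
    limit = limit * (33 > d)
    limit = 30 % tokens // tokens
    d = 3
    d = d + 17
    if d != limit:
        handle(d)
    else:
        limit = limit != limit
    return tokens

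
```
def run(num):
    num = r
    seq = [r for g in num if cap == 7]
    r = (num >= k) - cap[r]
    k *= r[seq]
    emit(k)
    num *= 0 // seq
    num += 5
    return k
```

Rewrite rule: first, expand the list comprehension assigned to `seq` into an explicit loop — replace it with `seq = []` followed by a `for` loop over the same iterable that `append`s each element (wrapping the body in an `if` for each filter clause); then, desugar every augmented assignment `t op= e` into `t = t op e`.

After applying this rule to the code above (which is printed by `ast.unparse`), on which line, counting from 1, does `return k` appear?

Transformed code:
def run(num):
    num = r
    seq = []
    for g in num:
        if cap == 7:
            seq.append(r)
    r = (num >= k) - cap[r]
    k = k * r[seq]
    emit(k)
    num = num * (0 // seq)
    num = num + 5
    return k

12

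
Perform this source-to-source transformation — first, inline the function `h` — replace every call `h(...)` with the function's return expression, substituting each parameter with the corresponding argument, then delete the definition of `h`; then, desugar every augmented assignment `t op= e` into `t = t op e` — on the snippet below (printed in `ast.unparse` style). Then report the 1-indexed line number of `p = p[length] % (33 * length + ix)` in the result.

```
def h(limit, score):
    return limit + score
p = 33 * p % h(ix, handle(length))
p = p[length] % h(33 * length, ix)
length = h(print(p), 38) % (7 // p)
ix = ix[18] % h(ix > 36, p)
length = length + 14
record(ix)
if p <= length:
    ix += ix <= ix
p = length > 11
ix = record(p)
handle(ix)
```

2

Transformed code:
p = 33 * p % (ix + handle(length))
p = p[length] % (33 * length + ix)
length = (print(p) + 38) % (7 // p)
ix = ix[18] % ((ix > 36) + p)
length = length + 14
record(ix)
if p <= length:
    ix = ix + (ix <= ix)
p = length > 11
ix = record(p)
handle(ix)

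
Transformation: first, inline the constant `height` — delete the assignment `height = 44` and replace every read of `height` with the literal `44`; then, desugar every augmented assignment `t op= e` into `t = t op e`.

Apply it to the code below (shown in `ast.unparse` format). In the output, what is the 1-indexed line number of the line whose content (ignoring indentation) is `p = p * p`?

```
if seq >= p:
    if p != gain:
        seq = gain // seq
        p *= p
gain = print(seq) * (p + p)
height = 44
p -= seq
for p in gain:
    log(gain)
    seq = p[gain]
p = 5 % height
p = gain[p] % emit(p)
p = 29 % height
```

Transformed code:
if seq >= p:
    if p != gain:
        seq = gain // seq
        p = p * p
gain = print(seq) * (p + p)
p = p - seq
for p in gain:
    log(gain)
    seq = p[gain]
p = 5 % 44
p = gain[p] % emit(p)
p = 29 % 44

4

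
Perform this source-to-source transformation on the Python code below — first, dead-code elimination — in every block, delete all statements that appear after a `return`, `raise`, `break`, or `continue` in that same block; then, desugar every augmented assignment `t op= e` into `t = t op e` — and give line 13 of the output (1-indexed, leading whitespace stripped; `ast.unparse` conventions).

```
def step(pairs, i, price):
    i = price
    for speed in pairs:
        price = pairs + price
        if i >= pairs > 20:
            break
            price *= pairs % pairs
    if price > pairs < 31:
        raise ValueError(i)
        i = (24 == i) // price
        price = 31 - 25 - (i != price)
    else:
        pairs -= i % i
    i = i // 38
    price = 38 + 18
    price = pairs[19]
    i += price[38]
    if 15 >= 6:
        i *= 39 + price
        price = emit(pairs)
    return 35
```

Transformed code:
def step(pairs, i, price):
    i = price
    for speed in pairs:
        price = pairs + price
        if i >= pairs > 20:
            break
    if price > pairs < 31:
        raise ValueError(i)
    else:
        pairs = pairs - i % i
    i = i // 38
    price = 38 + 18
    price = pairs[19]
    i = i + price[38]
    if 15 >= 6:
        i = i * (39 + price)
        price = emit(pairs)
    return 35

price = pairs[19]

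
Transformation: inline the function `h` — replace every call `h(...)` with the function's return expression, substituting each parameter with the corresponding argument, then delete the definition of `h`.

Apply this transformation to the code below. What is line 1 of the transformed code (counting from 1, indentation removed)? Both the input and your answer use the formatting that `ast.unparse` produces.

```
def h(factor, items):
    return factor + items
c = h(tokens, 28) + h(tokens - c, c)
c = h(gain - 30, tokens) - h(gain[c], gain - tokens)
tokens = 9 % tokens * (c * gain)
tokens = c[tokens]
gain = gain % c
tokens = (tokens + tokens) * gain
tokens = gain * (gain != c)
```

Transformed code:
c = tokens + 28 + (tokens - c + c)
c = gain - 30 + tokens - (gain[c] + (gain - tokens))
tokens = 9 % tokens * (c * gain)
tokens = c[tokens]
gain = gain % c
tokens = (tokens + tokens) * gain
tokens = gain * (gain != c)

c = tokens + 28 + (tokens - c + c)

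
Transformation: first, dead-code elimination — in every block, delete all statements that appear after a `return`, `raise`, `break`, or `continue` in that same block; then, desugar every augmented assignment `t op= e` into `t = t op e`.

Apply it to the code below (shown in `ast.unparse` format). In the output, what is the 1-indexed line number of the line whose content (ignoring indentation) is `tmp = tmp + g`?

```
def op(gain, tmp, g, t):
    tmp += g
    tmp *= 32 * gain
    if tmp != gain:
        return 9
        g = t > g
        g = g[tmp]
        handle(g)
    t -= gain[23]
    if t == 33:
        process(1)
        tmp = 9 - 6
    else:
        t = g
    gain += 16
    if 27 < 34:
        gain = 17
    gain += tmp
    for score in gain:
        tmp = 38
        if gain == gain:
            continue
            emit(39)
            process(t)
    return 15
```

2

Transformed code:
def op(gain, tmp, g, t):
    tmp = tmp + g
    tmp = tmp * (32 * gain)
    if tmp != gain:
        return 9
    t = t - gain[23]
    if t == 33:
        process(1)
        tmp = 9 - 6
    else:
        t = g
    gain = gain + 16
    if 27 < 34:
        gain = 17
    gain = gain + tmp
    for score in gain:
        tmp = 38
        if gain == gain:
            continue
    return 15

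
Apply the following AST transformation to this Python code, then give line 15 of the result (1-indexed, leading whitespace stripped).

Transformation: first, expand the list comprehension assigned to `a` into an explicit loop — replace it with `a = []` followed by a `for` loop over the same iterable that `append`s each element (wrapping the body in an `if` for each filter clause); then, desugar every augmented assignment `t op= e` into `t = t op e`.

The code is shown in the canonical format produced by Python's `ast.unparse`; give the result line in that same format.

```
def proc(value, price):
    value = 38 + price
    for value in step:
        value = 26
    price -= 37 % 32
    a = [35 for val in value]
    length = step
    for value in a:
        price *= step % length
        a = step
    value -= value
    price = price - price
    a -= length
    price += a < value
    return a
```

a = a - length

Transformed code:
def proc(value, price):
    value = 38 + price
    for value in step:
        value = 26
    price = price - 37 % 32
    a = []
    for val in value:
        a.append(35)
    length = step
    for value in a:
        price = price * (step % length)
        a = step
    value = value - value
    price = price - price
    a = a - length
    price = price + (a < value)
    return a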